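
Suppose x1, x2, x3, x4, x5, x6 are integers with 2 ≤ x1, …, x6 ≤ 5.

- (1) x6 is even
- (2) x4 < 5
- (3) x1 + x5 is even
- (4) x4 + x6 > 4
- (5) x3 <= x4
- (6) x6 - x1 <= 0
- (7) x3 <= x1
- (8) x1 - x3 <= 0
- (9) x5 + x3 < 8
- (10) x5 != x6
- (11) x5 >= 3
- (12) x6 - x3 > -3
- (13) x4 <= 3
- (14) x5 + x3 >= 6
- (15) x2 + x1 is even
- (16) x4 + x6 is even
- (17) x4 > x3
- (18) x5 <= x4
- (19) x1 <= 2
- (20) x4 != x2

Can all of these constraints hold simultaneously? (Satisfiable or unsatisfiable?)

Unsatisfiable

From constraints 13 and 18: x5 ≤ x4 ≤ 3. From constraints 7 and 19: x3 ≤ x1 ≤ 2. Hence x5 + x3 ≤ 5. But constraint 14 requires x5 + x3 ≥ 6, and 6 > 5. Contradiction.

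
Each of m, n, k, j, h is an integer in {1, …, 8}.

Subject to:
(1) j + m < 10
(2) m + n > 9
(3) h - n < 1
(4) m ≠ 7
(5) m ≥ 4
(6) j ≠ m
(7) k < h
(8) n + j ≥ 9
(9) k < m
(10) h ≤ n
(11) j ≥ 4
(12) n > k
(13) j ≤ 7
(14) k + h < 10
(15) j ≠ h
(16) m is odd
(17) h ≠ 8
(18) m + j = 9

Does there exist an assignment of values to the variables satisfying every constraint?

Take m = 5, n = 5, k = 4, j = 4, h = 5. Then constraint 1: j + m = 9; constraint 2: m + n = 10; constraint 3: h - n = 0, and every other listed constraint is also met.

Satisfiable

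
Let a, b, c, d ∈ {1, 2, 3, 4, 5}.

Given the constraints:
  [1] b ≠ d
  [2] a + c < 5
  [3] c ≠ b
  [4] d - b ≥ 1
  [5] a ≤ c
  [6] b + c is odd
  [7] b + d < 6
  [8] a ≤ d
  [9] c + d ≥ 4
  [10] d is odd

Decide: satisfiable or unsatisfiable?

Setting (a, b, c, d) = (1, 2, 1, 3) satisfies everything: constraint 2: a + c = 2; constraint 4: d - b = 1; constraint 7: b + d = 5, and the others follow.

Satisfiable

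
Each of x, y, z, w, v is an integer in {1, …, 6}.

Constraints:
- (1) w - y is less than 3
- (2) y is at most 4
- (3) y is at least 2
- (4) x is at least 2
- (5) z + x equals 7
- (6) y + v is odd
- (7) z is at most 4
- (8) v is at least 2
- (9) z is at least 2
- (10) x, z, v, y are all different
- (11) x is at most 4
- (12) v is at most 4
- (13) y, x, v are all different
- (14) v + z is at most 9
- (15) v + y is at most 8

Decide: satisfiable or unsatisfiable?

Unsatisfiable

Constraints 2, 3, 4, 7, 8, 9, 11, and 12 confine each of x, z, v, y to the 3 values {2, …, 4}.
Constraint 10 requires all 4 of them to be distinct, but only 3 values are available — impossible by the pigeonhole principle.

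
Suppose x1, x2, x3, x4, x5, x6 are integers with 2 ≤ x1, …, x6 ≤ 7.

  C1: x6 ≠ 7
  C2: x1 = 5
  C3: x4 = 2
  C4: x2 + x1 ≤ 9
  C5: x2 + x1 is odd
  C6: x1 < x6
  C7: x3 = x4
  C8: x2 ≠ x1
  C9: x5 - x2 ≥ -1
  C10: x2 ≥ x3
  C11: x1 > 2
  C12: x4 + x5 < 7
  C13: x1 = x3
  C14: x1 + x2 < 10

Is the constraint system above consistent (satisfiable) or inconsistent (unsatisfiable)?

Unsatisfiable

Constraint 2 fixes x1 = 5 and constraint 3 fixes x4 = 2. Constraints 7 and 13 give x1 = x3 = x4, so x1 = x4. But 5 ≠ 2 — contradiction.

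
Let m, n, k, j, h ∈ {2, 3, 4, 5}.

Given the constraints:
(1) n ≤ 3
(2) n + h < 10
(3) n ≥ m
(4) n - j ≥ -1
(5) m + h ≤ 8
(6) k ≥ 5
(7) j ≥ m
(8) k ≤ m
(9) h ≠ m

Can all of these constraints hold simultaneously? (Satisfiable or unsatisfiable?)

From constraints 6 and 8: m ≥ k and k ≥ 5, so m ≥ 5. From constraints 1 and 3: m ≤ n and n ≤ 3, so m ≤ 3. But 3 < 5, so no value of m works.

Unsatisfiable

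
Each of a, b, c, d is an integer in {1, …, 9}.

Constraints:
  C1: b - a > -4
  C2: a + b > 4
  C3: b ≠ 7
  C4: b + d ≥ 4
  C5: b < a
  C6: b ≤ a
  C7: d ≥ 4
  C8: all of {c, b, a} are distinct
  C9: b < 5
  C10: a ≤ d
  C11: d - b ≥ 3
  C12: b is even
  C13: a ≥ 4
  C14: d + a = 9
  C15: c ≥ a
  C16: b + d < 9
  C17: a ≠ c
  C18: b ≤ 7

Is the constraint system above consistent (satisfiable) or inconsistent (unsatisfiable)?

Satisfiable

Take a = 4, b = 2, c = 5, d = 5. Then constraint 1: b - a = -2; constraint 2: a + b = 6, and every other listed constraint is also met.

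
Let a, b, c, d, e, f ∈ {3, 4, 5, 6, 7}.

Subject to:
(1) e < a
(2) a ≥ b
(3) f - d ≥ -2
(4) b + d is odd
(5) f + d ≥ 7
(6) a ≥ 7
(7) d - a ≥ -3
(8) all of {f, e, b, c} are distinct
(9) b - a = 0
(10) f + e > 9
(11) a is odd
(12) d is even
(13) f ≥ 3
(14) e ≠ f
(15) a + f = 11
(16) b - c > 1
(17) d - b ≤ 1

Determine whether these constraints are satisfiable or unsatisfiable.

Satisfiable

One satisfying assignment is a = 7, b = 7, c = 5, d = 6, e = 6, f = 4.
For the less obvious constraints — constraint 3: f - d = -2; constraint 5: f + d = 10 — and the others hold by inspection.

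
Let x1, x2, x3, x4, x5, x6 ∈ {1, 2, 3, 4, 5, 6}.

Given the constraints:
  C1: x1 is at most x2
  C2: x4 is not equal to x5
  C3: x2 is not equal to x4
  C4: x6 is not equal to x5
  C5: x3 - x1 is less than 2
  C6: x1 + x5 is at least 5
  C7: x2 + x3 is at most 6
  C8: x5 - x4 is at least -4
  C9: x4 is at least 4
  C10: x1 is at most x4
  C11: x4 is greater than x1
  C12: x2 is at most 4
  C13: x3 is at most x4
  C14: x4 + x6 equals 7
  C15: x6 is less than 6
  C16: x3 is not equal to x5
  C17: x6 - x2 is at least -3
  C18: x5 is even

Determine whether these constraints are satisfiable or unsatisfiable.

Setting (x1, x2, x3, x4, x5, x6) = (2, 2, 2, 6, 4, 1) satisfies everything: constraint 5: x3 - x1 = 0; constraint 6: x1 + x5 = 6; constraint 7: x2 + x3 = 4, and the others follow.

Satisfiable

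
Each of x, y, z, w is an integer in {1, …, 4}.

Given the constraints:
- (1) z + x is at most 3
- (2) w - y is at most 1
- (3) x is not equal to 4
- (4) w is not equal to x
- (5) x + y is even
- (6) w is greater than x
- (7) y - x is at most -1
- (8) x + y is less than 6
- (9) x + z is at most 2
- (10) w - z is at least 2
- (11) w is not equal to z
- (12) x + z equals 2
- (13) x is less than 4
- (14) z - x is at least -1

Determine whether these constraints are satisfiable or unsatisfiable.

Unsatisfiable

Constraints 2, 7, 10, and 14 give z − x ≥ -1, x − y ≥ 1, y − w ≥ -1, w − z ≥ 2.
Adding all 4 inequalities: the left sides telescope to 0, and the right sides sum to (-1) + 1 + (-1) + 2 = 1. So 0 ≥ 1, which is false.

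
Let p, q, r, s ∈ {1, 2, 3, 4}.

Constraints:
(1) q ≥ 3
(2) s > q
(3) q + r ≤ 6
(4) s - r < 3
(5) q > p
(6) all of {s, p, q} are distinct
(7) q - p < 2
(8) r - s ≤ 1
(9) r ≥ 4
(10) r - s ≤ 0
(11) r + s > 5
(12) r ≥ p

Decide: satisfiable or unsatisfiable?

From constraint 1: q ≥ 3. From constraint 9: r ≥ 4. Hence q + r ≥ 7. But constraint 3 requires q + r ≤ 6, and 6 < 7. Contradiction.

Unsatisfiable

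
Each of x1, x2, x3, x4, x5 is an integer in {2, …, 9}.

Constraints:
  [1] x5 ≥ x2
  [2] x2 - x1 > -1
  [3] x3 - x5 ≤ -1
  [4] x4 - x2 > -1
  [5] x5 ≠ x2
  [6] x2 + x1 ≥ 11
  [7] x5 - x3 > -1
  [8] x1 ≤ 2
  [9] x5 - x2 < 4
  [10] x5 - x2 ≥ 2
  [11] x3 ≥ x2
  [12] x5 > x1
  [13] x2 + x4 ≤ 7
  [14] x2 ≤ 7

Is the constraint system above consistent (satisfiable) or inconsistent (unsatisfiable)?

From constraint 14: x2 ≤ 7. From constraint 8: x1 ≤ 2. Hence x2 + x1 ≤ 9. But constraint 6 requires x2 + x1 ≥ 11, and 11 > 9. Contradiction.

Unsatisfiable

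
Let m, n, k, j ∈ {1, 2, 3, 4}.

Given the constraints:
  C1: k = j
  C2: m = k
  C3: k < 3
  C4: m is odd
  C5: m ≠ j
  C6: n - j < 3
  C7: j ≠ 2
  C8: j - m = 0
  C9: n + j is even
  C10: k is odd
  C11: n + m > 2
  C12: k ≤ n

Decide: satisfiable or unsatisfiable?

From constraints 1 and 2, m = k = j, so m = j. But constraint 5 says m ≠ j. Contradiction.

Unsatisfiable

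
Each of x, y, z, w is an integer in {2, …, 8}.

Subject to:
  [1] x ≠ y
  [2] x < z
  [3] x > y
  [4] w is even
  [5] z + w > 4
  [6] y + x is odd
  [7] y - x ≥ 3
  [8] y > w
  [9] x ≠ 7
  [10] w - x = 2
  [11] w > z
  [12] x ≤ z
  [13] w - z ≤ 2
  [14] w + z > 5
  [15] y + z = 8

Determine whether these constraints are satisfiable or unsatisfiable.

Constraints 2, 3, 8, and 11 give x < z, z < w, w < y, y < x. Chaining: x < z < w < y < x, which forces x < x — impossible.

Unsatisfiable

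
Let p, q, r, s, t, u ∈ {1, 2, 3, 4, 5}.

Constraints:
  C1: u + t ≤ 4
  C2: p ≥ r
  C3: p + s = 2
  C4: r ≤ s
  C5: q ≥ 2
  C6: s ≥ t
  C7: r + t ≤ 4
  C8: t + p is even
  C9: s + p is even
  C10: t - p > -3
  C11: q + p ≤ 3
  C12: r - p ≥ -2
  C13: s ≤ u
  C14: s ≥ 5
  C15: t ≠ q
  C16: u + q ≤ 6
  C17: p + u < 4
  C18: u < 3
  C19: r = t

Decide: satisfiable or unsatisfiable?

Unsatisfiable

From constraints 13 and 14: u ≥ s ≥ 5. From constraint 5: q ≥ 2. Hence u + q ≥ 7. But constraint 16 requires u + q ≤ 6, and 6 < 7. Contradiction.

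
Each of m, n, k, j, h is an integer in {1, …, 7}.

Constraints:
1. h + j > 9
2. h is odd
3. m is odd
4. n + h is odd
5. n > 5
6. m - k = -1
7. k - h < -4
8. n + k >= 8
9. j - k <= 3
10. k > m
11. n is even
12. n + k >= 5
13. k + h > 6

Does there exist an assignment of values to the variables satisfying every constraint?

Satisfiable

Take m = 1, n = 6, k = 2, j = 3, h = 7. Then constraint 1: h + j = 10; constraint 6: m - k = -1; constraint 7: k - h = -5, and every other listed constraint is also met.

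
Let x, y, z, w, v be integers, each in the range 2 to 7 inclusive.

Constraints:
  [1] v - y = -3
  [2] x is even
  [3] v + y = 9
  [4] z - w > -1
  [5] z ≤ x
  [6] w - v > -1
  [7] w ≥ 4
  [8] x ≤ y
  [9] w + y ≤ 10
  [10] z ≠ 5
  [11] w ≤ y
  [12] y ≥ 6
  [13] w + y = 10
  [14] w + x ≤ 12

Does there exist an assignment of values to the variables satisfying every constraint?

Satisfiable

One satisfying assignment is x = 6, y = 6, z = 6, w = 4, v = 3.
For the less obvious constraints — constraint 1: v - y = -3; constraint 3: v + y = 9; constraint 4: z - w = 2 — and the others hold by inspection.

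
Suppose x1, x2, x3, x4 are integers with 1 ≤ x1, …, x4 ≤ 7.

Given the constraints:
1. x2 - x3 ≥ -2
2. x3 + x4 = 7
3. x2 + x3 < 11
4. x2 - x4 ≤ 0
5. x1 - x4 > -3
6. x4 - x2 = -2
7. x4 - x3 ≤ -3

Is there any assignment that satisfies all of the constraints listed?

Unsatisfiable

Constraints 1, 4, and 7 give x3 − x4 ≥ 3, x4 − x2 ≥ 0, x2 − x3 ≥ -2.
Adding all 3 inequalities: the left sides telescope to 0, and the right sides sum to 3 + 0 + (-2) = 1. So 0 ≥ 1, which is false.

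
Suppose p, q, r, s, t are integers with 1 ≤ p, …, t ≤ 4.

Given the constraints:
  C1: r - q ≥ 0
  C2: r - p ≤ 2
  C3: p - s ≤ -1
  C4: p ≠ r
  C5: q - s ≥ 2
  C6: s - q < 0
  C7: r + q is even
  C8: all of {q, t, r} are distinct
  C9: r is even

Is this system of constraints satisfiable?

Constraints 1, 2, 3, and 5 give p − r ≥ -2, r − q ≥ 0, q − s ≥ 2, s − p ≥ 1.
Adding all 4 inequalities: the left sides telescope to 0, and the right sides sum to (-2) + 0 + 2 + 1 = 1. So 0 ≥ 1, which is false.

Unsatisfiable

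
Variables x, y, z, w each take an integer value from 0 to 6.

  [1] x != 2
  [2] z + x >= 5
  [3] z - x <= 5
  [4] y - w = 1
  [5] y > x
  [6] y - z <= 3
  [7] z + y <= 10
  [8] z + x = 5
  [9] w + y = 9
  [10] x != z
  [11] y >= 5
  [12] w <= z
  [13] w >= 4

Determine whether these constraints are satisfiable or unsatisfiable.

Satisfiable

One satisfying assignment is x = 0, y = 5, z = 5, w = 4.
For the less obvious constraints — constraint 2: z + x = 5; constraint 3: z - x = 5; constraint 4: y - w = 1 — and the others hold by inspection.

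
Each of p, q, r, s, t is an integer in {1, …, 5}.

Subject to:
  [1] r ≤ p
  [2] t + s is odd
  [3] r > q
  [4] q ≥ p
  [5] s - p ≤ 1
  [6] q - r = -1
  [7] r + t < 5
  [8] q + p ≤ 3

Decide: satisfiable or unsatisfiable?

Unsatisfiable

Constraints 1, 3, and 4 give r ≤ p, p ≤ q, q < r. Chaining: r ≤ p ≤ q < r, which forces r < r — impossible.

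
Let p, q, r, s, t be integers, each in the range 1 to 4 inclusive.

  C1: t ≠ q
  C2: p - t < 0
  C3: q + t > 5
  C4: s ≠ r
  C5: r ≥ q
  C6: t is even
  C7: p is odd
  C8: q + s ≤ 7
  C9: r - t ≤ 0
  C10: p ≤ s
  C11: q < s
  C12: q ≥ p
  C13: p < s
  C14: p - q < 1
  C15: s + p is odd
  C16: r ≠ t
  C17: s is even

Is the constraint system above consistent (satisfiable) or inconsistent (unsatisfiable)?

Satisfiable

Take p = 1, q = 2, r = 3, s = 4, t = 4. Then constraint 2: p - t = -3; constraint 3: q + t = 6, and every other listed constraint is also met.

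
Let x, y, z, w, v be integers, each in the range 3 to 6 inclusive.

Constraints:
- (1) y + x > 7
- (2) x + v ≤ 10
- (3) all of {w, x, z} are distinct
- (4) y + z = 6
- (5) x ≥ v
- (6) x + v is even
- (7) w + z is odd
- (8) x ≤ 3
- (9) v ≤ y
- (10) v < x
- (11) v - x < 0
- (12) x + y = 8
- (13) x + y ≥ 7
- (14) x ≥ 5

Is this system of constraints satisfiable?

From constraint 14: x ≥ 5. From constraint 8: x ≤ 3. But 3 < 5, so no value of x works.

Unsatisfiable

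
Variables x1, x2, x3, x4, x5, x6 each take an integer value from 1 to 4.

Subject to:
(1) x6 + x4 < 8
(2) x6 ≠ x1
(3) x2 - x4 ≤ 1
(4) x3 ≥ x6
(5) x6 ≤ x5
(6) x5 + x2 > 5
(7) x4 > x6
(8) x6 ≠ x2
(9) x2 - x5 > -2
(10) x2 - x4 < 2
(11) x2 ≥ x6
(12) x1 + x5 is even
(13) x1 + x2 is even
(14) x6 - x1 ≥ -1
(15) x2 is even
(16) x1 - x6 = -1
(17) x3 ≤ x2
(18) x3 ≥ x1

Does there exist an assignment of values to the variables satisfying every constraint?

Take x1 = 2, x2 = 4, x3 = 3, x4 = 4, x5 = 4, x6 = 3. Then constraint 1: x6 + x4 = 7; constraint 3: x2 - x4 = 0; constraint 6: x5 + x2 = 8, and every other listed constraint is also met.

Satisfiable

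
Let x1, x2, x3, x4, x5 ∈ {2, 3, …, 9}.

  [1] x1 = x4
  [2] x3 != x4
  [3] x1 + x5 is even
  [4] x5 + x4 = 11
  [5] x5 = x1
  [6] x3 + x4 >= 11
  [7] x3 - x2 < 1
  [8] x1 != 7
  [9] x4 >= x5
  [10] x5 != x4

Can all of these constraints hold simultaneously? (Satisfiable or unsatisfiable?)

From constraints 1 and 5, x5 = x1 = x4, so x5 = x4. But constraint 10 says x5 ≠ x4. Contradiction.

Unsatisfiable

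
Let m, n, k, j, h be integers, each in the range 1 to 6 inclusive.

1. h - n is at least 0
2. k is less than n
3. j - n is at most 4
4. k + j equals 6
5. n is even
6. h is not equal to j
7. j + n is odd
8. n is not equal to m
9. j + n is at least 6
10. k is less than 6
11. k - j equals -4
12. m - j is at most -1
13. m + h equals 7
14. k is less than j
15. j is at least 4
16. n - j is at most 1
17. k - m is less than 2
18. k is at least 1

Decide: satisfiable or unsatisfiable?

Setting (m, n, k, j, h) = (1, 4, 1, 5, 6) satisfies everything: constraint 1: h - n = 2; constraint 3: j - n = 1, and the others follow.

Satisfiable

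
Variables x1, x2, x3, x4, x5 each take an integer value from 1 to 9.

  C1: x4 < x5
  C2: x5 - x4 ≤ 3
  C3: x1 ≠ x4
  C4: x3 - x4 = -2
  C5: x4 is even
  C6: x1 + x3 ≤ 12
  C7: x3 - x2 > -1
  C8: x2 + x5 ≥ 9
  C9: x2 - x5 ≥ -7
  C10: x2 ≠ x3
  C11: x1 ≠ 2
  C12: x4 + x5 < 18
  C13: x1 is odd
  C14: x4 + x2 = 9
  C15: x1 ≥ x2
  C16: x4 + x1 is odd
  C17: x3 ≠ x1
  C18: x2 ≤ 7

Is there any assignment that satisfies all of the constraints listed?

The assignment x1 = 5, x2 = 3, x3 = 4, x4 = 6, x5 = 9 works:
  constraint 2 holds since x5 - x4 = 3.
  constraint 4 holds since x3 - x4 = -2.
  constraint 6 holds since x1 + x3 = 9.
The rest check out directly.

Satisfiable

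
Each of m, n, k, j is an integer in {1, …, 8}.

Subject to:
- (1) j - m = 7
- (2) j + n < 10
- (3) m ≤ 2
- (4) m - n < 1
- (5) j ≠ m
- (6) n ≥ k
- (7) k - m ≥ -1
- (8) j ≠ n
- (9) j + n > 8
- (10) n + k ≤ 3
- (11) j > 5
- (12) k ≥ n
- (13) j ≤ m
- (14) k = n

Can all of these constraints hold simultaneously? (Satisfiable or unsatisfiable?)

From constraint 11: j ≥ 6. From constraints 3 and 13: j ≤ m and m ≤ 2, so j ≤ 2. But 2 < 6, so no value of j works.

Unsatisfiable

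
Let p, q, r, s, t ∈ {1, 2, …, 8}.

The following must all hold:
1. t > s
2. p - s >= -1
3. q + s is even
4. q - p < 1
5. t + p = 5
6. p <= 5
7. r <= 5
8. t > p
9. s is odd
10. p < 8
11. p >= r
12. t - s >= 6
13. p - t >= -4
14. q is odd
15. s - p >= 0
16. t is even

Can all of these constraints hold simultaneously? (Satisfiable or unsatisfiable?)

Unsatisfiable

Constraints 12, 13, and 15 give p − t ≥ -4, t − s ≥ 6, s − p ≥ 0.
Adding all 3 inequalities: the left sides telescope to 0, and the right sides sum to (-4) + 6 + 0 = 2. So 0 ≥ 2, which is false.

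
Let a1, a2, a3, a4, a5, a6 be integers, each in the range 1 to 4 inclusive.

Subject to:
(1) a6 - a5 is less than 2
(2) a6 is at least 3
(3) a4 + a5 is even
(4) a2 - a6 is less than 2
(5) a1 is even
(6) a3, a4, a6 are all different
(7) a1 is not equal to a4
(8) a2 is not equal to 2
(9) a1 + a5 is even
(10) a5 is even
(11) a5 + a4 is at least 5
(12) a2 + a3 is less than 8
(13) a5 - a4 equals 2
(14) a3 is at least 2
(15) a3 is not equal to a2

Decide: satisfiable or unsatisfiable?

Try a1 = 4, a2 = 4, a3 = 3, a4 = 2, a5 = 4, a6 = 4.
Check constraint 1: a6 - a5 = 0; constraint 4: a2 - a6 = 0; constraint 11: a5 + a4 = 6. The remaining constraints are straightforward to verify.

Satisfiable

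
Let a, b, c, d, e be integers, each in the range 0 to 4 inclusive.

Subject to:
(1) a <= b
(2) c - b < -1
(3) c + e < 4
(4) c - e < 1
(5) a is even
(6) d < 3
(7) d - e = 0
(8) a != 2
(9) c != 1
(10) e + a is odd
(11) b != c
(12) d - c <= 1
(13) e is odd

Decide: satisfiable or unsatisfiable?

One satisfying assignment is a = 0, b = 4, c = 0, d = 1, e = 1.
For the less obvious constraints — constraint 2: c - b = -4; constraint 3: c + e = 1; constraint 4: c - e = -1 — and the others hold by inspection.

Satisfiable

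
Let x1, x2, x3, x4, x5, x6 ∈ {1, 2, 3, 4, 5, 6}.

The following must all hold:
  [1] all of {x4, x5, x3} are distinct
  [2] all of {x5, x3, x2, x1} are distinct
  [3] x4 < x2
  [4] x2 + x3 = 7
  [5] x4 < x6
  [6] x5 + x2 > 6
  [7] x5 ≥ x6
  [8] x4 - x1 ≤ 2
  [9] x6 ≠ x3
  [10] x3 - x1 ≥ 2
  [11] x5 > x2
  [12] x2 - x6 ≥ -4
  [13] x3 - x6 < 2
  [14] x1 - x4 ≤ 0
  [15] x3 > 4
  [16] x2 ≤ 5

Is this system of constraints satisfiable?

Try x1 = 1, x2 = 2, x3 = 5, x4 = 1, x5 = 6, x6 = 6.
Check constraint 4: x2 + x3 = 7; constraint 6: x5 + x2 = 8; constraint 8: x4 - x1 = 0. The remaining constraints are straightforward to verify.

Satisfiable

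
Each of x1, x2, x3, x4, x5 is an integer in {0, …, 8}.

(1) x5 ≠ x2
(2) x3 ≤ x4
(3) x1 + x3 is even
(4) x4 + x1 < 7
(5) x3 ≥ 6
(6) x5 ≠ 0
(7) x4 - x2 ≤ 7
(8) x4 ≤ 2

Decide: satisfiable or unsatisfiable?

From constraints 2 and 5: x4 ≥ x3 and x3 ≥ 6, so x4 ≥ 6. From constraint 8: x4 ≤ 2. But 2 < 6, so no value of x4 works.

Unsatisfiable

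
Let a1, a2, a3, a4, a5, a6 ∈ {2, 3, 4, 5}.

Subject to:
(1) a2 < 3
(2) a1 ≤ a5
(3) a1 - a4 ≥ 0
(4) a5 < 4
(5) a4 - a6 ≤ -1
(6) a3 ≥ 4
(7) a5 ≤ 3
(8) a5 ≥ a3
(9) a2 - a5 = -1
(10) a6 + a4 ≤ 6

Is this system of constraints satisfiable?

Unsatisfiable

From constraint 6: a3 ≥ 4. From constraints 7 and 8: a3 ≤ a5 and a5 ≤ 3, so a3 ≤ 3. But 3 < 4, so no value of a3 works.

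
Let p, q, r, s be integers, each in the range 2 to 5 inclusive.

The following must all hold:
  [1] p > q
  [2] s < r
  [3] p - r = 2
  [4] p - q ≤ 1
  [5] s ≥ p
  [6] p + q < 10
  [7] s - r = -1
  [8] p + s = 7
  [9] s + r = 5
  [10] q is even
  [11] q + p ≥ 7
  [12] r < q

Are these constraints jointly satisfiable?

Constraints 1, 2, 5, and 12 give s < r, r < q, q < p, p ≤ s. Chaining: s < r < q < p ≤ s, which forces s < s — impossible.

Unsatisfiable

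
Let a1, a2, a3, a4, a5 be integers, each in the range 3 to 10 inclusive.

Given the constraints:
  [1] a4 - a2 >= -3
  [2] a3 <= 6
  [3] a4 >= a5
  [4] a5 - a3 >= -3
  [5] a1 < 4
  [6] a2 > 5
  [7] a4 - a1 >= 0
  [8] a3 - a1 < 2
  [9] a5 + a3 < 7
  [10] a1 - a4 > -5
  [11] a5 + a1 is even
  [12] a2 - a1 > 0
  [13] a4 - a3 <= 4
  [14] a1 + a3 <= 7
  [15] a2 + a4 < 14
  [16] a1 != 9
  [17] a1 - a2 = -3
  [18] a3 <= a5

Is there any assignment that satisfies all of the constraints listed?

Satisfiable

Setting (a1, a2, a3, a4, a5) = (3, 6, 3, 6, 3) satisfies everything: constraint 1: a4 - a2 = 0; constraint 4: a5 - a3 = 0; constraint 7: a4 - a1 = 3, and the others follow.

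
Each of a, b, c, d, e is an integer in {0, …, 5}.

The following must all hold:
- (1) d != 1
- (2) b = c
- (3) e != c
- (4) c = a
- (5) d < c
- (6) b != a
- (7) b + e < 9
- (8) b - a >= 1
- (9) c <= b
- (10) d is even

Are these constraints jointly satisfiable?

From constraints 2 and 4, b = c = a, so b = a. But constraint 6 says b ≠ a. Contradiction.

Unsatisfiable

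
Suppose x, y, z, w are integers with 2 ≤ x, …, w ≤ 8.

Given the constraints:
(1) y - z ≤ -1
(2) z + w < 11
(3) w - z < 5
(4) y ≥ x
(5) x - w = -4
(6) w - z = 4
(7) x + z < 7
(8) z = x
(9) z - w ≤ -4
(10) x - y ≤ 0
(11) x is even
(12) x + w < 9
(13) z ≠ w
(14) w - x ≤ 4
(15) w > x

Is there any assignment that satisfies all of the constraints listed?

Constraints 1, 9, 10, and 14 give y − x ≥ 0, x − w ≥ -4, w − z ≥ 4, z − y ≥ 1.
Adding all 4 inequalities: the left sides telescope to 0, and the right sides sum to 0 + (-4) + 4 + 1 = 1. So 0 ≥ 1, which is false.

Unsatisfiable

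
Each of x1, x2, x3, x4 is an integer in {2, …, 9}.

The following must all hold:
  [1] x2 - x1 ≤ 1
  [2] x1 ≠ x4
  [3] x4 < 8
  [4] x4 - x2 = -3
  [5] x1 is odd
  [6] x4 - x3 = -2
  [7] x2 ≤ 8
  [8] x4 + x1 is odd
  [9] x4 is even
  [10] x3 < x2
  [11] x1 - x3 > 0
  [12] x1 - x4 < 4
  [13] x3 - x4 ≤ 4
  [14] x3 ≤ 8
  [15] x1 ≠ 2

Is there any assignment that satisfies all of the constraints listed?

Satisfiable

Take x1 = 5, x2 = 5, x3 = 4, x4 = 2. Then constraint 1: x2 - x1 = 0; constraint 4: x4 - x2 = -3; constraint 6: x4 - x3 = -2, and every other listed constraint is also met.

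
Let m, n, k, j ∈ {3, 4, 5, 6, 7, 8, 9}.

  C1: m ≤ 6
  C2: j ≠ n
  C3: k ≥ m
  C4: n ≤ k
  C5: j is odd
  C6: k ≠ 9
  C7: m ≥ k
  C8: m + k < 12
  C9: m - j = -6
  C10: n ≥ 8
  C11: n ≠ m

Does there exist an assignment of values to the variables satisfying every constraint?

Unsatisfiable

From constraints 4 and 10: k ≥ n and n ≥ 8, so k ≥ 8. From constraints 1 and 7: k ≤ m and m ≤ 6, so k ≤ 6. But 6 < 8, so no value of k works.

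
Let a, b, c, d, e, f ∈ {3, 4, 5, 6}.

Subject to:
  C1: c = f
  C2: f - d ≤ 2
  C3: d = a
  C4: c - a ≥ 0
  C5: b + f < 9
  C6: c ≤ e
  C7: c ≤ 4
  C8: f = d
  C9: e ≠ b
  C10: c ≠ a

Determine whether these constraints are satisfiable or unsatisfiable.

Unsatisfiable

From constraints 1, 3, and 8, c = f = d = a, so c = a. But constraint 10 says c ≠ a. Contradiction.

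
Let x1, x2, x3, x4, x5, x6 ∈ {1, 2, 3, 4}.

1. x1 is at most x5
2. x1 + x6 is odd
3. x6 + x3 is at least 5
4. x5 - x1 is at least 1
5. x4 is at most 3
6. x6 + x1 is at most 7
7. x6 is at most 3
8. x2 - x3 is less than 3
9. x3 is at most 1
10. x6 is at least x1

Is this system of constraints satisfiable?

From constraint 7: x6 ≤ 3. From constraint 9: x3 ≤ 1. Hence x6 + x3 ≤ 4. But constraint 3 requires x6 + x3 ≥ 5, and 5 > 4. Contradiction.

Unsatisfiable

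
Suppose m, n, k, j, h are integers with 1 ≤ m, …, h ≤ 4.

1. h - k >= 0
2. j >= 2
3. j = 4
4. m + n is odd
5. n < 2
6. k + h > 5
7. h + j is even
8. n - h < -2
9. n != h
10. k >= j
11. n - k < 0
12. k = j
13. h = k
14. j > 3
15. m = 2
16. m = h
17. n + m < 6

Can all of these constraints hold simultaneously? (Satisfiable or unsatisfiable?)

Constraint 15 fixes m = 2 and constraint 3 fixes j = 4. Constraints 12, 13, and 16 give m = h = k = j, so m = j. But 2 ≠ 4 — contradiction.

Unsatisfiable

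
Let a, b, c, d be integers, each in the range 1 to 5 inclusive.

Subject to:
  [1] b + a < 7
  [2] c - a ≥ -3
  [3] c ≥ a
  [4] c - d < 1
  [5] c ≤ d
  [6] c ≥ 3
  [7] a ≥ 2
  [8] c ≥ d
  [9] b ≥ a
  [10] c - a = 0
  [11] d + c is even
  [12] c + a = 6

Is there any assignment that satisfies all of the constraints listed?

Satisfiable

Setting (a, b, c, d) = (3, 3, 3, 3) satisfies everything: constraint 1: b + a = 6; constraint 2: c - a = 0; constraint 4: c - d = 0, and the others follow.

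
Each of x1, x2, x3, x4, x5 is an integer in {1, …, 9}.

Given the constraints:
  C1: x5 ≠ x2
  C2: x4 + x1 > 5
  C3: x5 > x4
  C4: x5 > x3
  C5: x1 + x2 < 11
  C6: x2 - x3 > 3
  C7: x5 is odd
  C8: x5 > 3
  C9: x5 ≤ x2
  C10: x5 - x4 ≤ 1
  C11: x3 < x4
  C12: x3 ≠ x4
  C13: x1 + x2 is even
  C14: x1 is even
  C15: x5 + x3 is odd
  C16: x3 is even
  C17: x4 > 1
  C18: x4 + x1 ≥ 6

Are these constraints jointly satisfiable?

Satisfiable

The assignment x1 = 2, x2 = 8, x3 = 2, x4 = 6, x5 = 7 works:
  constraint 2 holds since x4 + x1 = 8.
  constraint 5 holds since x1 + x2 = 10.
  constraint 6 holds since x2 - x3 = 6.
The rest check out directly.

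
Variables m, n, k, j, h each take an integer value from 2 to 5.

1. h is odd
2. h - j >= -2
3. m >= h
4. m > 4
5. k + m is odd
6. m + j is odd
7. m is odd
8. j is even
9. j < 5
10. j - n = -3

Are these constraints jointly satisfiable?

Satisfiable

Try m = 5, n = 5, k = 4, j = 2, h = 3.
Check constraint 1: h = 3 is odd; constraint 2: h - j = 1; constraint 10: j - n = -3. The remaining constraints are straightforward to verify.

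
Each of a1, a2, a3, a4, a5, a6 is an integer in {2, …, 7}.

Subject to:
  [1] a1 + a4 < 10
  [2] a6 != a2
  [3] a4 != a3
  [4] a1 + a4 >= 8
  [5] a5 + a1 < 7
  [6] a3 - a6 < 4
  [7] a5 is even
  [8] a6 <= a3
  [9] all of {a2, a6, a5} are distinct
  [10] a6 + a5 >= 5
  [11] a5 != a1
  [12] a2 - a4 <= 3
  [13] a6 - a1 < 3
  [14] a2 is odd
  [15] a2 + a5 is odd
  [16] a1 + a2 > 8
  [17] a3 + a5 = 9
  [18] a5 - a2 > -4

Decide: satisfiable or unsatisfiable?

Take a1 = 4, a2 = 5, a3 = 7, a4 = 5, a5 = 2, a6 = 4. Then constraint 1: a1 + a4 = 9; constraint 4: a1 + a4 = 9, and every other listed constraint is also met.

Satisfiable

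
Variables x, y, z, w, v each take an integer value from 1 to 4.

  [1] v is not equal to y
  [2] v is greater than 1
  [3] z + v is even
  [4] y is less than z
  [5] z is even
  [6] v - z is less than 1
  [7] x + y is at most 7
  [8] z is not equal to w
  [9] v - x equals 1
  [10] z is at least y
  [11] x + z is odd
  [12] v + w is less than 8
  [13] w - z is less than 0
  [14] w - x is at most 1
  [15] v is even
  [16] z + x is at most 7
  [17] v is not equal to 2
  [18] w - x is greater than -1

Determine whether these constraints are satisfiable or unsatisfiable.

Setting (x, y, z, w, v) = (3, 1, 4, 3, 4) satisfies everything: constraint 6: v - z = 0; constraint 7: x + y = 4; constraint 9: v - x = 1, and the others follow.

Satisfiable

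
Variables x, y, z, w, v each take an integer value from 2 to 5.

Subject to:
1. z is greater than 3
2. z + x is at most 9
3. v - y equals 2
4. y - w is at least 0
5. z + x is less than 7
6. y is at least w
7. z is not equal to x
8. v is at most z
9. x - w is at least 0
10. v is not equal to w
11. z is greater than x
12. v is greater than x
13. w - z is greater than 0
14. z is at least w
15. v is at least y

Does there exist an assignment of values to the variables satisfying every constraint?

Constraints 4, 8, 13, and 15 give y ≤ v, v ≤ z, z < w, w ≤ y. Chaining: y ≤ v ≤ z < w ≤ y, which forces y < y — impossible.

Unsatisfiable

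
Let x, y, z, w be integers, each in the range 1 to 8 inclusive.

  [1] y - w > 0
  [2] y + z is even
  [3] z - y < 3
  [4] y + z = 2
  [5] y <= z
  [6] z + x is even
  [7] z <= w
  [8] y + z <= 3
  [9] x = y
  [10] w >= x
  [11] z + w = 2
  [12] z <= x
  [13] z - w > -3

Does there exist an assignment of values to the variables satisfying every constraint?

Constraints 1, 5, 10, and 12 give y ≤ z, z ≤ x, x ≤ w, w < y. Chaining: y ≤ z ≤ x ≤ w < y, which forces y < y — impossible.

Unsatisfiable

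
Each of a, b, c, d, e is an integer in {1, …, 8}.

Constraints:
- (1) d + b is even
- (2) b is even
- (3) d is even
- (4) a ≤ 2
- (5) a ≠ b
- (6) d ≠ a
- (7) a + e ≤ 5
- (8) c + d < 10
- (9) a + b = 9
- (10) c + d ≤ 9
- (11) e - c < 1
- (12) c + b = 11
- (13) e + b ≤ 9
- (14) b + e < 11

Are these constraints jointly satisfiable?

Satisfiable

The assignment a = 1, b = 8, c = 3, d = 6, e = 1 works:
  constraint 7 holds since a + e = 2.
  constraint 8 holds since c + d = 9.
The rest check out directly.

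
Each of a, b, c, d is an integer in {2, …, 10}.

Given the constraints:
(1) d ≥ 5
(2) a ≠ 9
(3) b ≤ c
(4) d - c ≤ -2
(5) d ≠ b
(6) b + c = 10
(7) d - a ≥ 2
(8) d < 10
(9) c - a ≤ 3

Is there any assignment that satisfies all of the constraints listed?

Constraints 4, 7, and 9 give d − a ≥ 2, a − c ≥ -3, c − d ≥ 2.
Adding all 3 inequalities: the left sides telescope to 0, and the right sides sum to 2 + (-3) + 2 = 1. So 0 ≥ 1, which is false.

Unsatisfiable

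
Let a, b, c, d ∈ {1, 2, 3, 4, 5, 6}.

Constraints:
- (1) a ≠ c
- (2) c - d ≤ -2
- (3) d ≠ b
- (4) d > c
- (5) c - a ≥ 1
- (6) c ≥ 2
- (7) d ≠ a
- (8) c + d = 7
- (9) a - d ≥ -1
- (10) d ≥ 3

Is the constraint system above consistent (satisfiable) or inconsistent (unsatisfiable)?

Constraints 2, 5, and 9 give a − d ≥ -1, d − c ≥ 2, c − a ≥ 1.
Adding all 3 inequalities: the left sides telescope to 0, and the right sides sum to (-1) + 2 + 1 = 2. So 0 ≥ 2, which is false.

Unsatisfiable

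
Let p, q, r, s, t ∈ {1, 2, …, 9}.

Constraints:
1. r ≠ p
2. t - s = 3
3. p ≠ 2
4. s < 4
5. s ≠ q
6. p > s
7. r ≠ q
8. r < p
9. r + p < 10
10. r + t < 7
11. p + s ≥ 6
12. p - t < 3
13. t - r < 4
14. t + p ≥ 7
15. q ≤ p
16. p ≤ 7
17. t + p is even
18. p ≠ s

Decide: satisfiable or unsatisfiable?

Satisfiable

Setting (p, q, r, s, t) = (6, 6, 1, 1, 4) satisfies everything: constraint 2: t - s = 3; constraint 9: r + p = 7; constraint 10: r + t = 5, and the others follow.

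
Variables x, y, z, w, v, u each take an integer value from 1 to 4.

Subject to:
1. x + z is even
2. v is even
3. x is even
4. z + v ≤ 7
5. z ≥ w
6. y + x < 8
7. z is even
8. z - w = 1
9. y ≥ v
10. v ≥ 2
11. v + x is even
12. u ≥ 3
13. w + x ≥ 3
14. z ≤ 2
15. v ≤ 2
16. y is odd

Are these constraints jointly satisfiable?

Try x = 2, y = 3, z = 2, w = 1, v = 2, u = 3.
Check constraint 4: z + v = 4; constraint 6: y + x = 5. The remaining constraints are straightforward to verify.

Satisfiable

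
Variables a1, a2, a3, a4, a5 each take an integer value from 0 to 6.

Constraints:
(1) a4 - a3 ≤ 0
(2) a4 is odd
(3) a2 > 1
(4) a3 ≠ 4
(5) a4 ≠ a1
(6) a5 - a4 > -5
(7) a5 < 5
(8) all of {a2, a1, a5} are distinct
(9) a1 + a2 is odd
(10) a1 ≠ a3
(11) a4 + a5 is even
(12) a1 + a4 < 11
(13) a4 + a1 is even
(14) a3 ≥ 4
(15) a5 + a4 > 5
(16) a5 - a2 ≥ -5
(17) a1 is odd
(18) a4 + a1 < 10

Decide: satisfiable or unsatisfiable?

Satisfiable

Setting (a1, a2, a3, a4, a5) = (3, 4, 5, 5, 1) satisfies everything: constraint 1: a4 - a3 = 0; constraint 6: a5 - a4 = -4; constraint 12: a1 + a4 = 8, and the others follow.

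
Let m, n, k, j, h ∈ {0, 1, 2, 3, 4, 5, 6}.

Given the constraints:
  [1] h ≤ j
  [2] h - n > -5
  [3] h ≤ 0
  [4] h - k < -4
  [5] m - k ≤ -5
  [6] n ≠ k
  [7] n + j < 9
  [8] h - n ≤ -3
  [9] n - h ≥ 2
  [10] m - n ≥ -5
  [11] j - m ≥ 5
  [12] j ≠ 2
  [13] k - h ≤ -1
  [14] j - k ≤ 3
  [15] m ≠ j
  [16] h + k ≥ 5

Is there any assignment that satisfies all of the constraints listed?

Unsatisfiable

Constraints 8, 10, 11, 13, and 14 give n − h ≥ 3, h − k ≥ 1, k − j ≥ -3, j − m ≥ 5, m − n ≥ -5.
Adding all 5 inequalities: the left sides telescope to 0, and the right sides sum to 3 + 1 + (-3) + 5 + (-5) = 1. So 0 ≥ 1, which is false.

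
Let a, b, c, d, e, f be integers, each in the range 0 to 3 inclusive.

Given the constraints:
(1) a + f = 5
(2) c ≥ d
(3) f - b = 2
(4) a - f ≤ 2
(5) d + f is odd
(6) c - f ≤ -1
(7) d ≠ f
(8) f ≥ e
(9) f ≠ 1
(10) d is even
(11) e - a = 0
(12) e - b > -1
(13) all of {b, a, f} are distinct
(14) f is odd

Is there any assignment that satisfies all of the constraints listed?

One satisfying assignment is a = 2, b = 1, c = 0, d = 0, e = 2, f = 3.
For the less obvious constraints — constraint 1: a + f = 5; constraint 3: f - b = 2 — and the others hold by inspection.

Satisfiable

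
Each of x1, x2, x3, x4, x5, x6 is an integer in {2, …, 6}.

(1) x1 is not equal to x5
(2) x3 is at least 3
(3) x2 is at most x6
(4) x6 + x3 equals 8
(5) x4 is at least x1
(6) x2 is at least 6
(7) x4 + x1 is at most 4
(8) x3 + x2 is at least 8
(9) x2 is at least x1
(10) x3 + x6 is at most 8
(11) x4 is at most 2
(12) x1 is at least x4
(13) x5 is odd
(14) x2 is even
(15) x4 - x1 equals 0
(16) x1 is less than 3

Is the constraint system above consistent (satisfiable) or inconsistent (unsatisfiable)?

From constraint 2: x3 ≥ 3. From constraints 3 and 6: x6 ≥ x2 ≥ 6. Hence x3 + x6 ≥ 9. But constraint 10 requires x3 + x6 ≤ 8, and 8 < 9. Contradiction.

Unsatisfiable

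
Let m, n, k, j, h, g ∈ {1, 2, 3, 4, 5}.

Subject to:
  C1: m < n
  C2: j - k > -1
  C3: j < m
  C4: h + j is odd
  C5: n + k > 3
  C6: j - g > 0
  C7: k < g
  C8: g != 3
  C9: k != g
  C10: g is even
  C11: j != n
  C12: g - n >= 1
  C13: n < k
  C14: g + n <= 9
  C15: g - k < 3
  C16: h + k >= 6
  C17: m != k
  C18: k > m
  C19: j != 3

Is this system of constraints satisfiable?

Constraints 1, 3, 6, 7, and 13 give k < g, g < j, j < m, m < n, n < k. Chaining: k < g < j < m < n < k, which forces k < k — impossible.

Unsatisfiable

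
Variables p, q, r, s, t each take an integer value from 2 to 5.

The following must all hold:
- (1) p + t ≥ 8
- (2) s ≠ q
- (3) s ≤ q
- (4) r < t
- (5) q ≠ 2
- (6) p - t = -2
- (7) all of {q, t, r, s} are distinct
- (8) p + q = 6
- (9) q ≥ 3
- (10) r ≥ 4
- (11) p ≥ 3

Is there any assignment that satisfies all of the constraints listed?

One satisfying assignment is p = 3, q = 3, r = 4, s = 2, t = 5.
For the less obvious constraints — constraint 1: p + t = 8; constraint 6: p - t = -2 — and the others hold by inspection.

Satisfiable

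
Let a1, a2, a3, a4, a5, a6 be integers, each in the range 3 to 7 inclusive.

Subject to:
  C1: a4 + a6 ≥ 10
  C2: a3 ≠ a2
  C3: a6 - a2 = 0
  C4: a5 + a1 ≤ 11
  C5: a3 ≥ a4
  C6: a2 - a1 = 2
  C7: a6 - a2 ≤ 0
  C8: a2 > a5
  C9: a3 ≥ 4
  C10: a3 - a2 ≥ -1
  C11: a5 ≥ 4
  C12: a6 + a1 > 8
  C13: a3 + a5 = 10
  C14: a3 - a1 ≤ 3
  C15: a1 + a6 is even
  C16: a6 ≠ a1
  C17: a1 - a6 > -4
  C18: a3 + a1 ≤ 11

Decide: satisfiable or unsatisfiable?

Satisfiable

Take a1 = 4, a2 = 6, a3 = 5, a4 = 4, a5 = 5, a6 = 6. Then constraint 1: a4 + a6 = 10; constraint 3: a6 - a2 = 0; constraint 4: a5 + a1 = 9, and every other listed constraint is also met.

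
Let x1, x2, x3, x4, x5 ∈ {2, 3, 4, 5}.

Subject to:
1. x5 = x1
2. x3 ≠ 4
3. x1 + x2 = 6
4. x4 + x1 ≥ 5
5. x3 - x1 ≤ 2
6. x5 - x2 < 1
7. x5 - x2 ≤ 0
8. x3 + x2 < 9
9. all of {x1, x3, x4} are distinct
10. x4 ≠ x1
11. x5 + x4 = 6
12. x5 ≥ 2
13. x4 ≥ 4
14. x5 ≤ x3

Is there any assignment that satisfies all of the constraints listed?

Try x1 = 2, x2 = 4, x3 = 3, x4 = 4, x5 = 2.
Check constraint 3: x1 + x2 = 6; constraint 4: x4 + x1 = 6; constraint 5: x3 - x1 = 1. The remaining constraints are straightforward to verify.

Satisfiable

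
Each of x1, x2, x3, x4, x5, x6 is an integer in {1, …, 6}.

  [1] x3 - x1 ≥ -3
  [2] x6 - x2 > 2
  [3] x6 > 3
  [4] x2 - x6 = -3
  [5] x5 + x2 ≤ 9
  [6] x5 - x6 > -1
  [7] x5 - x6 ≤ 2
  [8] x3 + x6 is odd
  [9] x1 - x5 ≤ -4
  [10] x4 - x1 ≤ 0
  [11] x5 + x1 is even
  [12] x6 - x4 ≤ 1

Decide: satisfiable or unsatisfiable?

Unsatisfiable

Constraints 7, 9, 10, and 12 give x4 − x6 ≥ -1, x6 − x5 ≥ -2, x5 − x1 ≥ 4, x1 − x4 ≥ 0.
Adding all 4 inequalities: the left sides telescope to 0, and the right sides sum to (-1) + (-2) + 4 + 0 = 1. So 0 ≥ 1, which is false.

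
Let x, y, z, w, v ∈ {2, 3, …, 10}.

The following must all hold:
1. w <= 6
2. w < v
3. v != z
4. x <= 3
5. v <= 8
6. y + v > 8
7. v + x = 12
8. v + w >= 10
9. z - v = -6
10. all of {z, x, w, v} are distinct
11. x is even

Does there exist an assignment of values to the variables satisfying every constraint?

Unsatisfiable

From constraint 5: v ≤ 8. From constraint 4: x ≤ 3. Hence v + x ≤ 11. But constraint 7 requires v + x = 12, and 12 > 11. Contradiction.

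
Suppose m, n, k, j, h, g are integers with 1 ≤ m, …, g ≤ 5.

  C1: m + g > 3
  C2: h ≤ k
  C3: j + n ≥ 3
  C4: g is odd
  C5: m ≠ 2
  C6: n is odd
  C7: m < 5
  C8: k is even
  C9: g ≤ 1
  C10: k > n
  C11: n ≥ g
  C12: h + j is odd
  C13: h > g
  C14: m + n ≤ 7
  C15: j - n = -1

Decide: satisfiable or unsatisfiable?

The assignment m = 3, n = 3, k = 4, j = 2, h = 3, g = 1 works:
  constraint 1 holds since m + g = 4.
  constraint 3 holds since j + n = 5.
The rest check out directly.

Satisfiable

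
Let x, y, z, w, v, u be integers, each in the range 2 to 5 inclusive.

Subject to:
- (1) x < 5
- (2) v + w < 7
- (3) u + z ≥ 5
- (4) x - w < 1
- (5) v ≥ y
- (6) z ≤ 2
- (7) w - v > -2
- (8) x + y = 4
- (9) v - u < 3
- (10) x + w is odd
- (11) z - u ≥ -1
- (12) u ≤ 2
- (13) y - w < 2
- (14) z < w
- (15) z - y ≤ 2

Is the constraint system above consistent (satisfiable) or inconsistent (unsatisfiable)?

From constraint 12: u ≤ 2. From constraint 6: z ≤ 2. Hence u + z ≤ 4. But constraint 3 requires u + z ≥ 5, and 5 > 4. Contradiction.

Unsatisfiable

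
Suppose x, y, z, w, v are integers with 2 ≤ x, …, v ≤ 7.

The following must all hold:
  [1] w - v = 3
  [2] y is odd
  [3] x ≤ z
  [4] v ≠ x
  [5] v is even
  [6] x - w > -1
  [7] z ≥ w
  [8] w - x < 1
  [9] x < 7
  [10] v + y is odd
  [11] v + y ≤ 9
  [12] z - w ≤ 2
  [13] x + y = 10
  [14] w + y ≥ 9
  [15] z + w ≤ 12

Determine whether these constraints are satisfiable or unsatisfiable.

One satisfying assignment is x = 5, y = 5, z = 5, w = 5, v = 2.
For the less obvious constraints — constraint 1: w - v = 3; constraint 6: x - w = 0 — and the others hold by inspection.

Satisfiable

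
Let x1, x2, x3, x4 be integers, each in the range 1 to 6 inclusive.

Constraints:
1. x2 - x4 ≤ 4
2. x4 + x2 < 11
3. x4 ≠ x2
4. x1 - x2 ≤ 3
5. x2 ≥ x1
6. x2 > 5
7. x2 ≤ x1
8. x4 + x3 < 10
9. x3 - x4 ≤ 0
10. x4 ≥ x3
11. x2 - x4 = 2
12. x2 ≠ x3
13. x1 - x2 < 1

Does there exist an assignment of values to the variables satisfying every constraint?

The assignment x1 = 6, x2 = 6, x3 = 4, x4 = 4 works:
  constraint 1 holds since x2 - x4 = 2.
  constraint 2 holds since x4 + x2 = 10.
The rest check out directly.

Satisfiable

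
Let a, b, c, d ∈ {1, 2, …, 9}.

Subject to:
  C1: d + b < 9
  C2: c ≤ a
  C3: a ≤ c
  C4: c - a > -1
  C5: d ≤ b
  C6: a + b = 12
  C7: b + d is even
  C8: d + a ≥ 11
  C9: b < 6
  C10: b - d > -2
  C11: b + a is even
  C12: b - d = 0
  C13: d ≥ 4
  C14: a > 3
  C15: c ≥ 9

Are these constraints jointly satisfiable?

Unsatisfiable

From constraints 2 and 15: a ≥ c ≥ 9. From constraints 5 and 13: b ≥ d ≥ 4. Hence a + b ≥ 13. But constraint 6 requires a + b = 12, and 12 < 13. Contradiction.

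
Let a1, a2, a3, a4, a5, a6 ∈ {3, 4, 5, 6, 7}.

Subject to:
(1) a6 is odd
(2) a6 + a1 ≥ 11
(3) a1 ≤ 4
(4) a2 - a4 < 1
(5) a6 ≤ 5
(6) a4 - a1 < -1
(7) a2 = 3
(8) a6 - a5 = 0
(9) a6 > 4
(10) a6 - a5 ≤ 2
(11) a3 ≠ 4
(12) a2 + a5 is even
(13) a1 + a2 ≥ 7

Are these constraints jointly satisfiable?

From constraint 5: a6 ≤ 5. From constraint 3: a1 ≤ 4. Hence a6 + a1 ≤ 9. But constraint 2 requires a6 + a1 ≥ 11, and 11 > 9. Contradiction.

Unsatisfiable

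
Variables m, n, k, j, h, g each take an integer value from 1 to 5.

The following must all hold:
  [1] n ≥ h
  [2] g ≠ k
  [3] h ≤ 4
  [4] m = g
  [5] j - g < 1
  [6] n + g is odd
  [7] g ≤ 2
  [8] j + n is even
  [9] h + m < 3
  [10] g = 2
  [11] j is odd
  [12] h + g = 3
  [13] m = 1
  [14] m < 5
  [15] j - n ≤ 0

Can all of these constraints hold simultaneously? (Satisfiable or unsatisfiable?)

Unsatisfiable

Constraint 13 fixes m = 1 and constraint 10 fixes g = 2, but constraint 4 requires m = g. Since 1 ≠ 2, contradiction.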